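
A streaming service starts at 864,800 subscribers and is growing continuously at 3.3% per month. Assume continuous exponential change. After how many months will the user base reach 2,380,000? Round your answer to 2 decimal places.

t ≈ 30.68 months

2380000 = 864800 · e^(0.033·t)
t = ln(2380000/864800) / 0.033 = ln(2.75208) / 0.033 = 1.01236 / 0.033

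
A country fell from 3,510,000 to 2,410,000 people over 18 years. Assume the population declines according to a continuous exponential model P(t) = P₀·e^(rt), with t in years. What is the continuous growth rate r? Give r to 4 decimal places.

2410000 = 3510000 · e^(r·18)
e^(18r) = 2410000/3510000 = 0.68661
r = ln(0.68661) / 18 = -0.37599 / 18

r ≈ -0.0209 per year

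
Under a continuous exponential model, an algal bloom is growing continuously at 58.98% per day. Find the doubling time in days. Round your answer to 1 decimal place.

doubling time ≈ 1.2 days

doubling time = ln(2) / |r| = 0.69315 / 0.5898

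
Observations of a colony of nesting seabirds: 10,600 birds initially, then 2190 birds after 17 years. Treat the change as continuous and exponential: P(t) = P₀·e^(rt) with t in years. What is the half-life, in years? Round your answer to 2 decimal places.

half-life ≈ 7.47 years

r = ln(2190/10600) / 17 = ln(0.2066) / 17 ≈ -0.092762 per year
half-life = ln 2 / |r| = 0.69315 / 0.092762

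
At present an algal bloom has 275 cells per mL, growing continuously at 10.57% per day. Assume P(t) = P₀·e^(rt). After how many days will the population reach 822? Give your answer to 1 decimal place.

822 = 275 · e^(0.1057·t)
t = ln(822/275) / 0.1057 = ln(2.98909) / 0.1057 = 1.09497 / 0.1057

t ≈ 10.4 days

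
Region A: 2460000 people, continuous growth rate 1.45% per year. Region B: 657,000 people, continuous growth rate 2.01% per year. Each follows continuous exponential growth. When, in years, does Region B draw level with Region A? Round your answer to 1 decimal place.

2460000·e^(0.0145t) = 657000·e^(0.0201t)
2460000/657000 = e^((0.0201 − 0.0145)t) → ln(3.74429) = 0.0056·t
t = 1.32023 / 0.0056

t ≈ 235.8 years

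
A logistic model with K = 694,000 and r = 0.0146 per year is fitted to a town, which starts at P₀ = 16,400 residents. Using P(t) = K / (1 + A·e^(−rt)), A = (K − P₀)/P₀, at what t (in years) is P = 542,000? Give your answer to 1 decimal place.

A = (694000 − 16400)/16400 = 41.31707
542000 = 694000/(1 + 41.31707·e^(−0.0146t)) → 1 + 41.31707·e^(−0.0146t) = 1.28044
e^(−0.0146t) = 0.006788 → t = ln(147.32798)/0.0146 = 4.99266/0.0146

t ≈ 342.0 years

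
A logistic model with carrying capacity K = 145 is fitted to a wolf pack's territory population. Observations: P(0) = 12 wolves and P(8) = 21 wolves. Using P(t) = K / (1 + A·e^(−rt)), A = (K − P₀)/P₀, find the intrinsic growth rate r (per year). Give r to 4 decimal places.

r ≈ 0.0787 per year

A = (145 − 12)/12 = 11.08333
21 = 145/(1 + 11.08333·e^(−r·8)) → e^(−8r) = (6.90476 − 1)/11.08333 = 0.53276
r = −ln(0.53276)/8 = 0.62968/8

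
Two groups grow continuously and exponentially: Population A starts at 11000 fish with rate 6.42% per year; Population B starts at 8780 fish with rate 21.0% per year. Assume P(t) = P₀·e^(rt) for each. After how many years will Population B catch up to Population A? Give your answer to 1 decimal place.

11000·e^(0.0642t) = 8780·e^(0.21t)
11000/8780 = e^((0.21 − 0.0642)t) → ln(1.25285) = 0.1458·t
t = 0.22542 / 0.1458

t ≈ 1.5 years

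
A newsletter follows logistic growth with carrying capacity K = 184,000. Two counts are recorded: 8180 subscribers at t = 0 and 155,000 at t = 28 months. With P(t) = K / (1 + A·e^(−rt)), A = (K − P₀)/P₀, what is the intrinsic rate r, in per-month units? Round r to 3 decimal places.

r ≈ 0.169 per month

A = (184000 − 8180)/8180 = 21.49389
155000 = 184000/(1 + 21.49389·e^(−r·28)) → e^(−28r) = (1.1871 − 1)/21.49389 = 0.008705
r = −ln(0.008705)/28 = 4.7439/28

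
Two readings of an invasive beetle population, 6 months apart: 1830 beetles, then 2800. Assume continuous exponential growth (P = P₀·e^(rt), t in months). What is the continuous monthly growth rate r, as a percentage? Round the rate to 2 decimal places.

2800 = 1830 · e^(r·6)
e^(6r) = 2800/1830 = 1.53005
r = ln(1.53005) / 6 = 0.4253 / 6

r ≈ 7.09% per month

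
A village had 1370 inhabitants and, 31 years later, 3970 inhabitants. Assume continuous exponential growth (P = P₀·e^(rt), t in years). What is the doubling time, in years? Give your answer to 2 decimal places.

doubling time ≈ 20.20 years

r = ln(3970/1370) / 31 = ln(2.89781) / 31 ≈ 0.034321 per year
doubling time = ln 2 / |r| = 0.69315 / 0.034321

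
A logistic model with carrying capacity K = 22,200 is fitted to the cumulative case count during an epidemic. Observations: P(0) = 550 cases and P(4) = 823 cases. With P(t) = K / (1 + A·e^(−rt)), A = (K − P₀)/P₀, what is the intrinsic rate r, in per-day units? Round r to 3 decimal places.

r ≈ 0.104 per day

A = (22200 − 550)/550 = 39.36364
823 = 22200/(1 + 39.36364·e^(−r·4)) → e^(−4r) = (26.97448 − 1)/39.36364 = 0.65986
r = −ln(0.65986)/4 = 0.41573/4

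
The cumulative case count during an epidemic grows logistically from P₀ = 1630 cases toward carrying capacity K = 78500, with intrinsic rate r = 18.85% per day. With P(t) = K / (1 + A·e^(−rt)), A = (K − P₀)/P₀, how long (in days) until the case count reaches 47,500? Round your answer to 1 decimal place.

A = (78500 − 1630)/1630 = 47.15951
47500 = 78500/(1 + 47.15951·e^(−0.1885t)) → 1 + 47.15951·e^(−0.1885t) = 1.65263
e^(−0.1885t) = 0.013839 → t = ln(72.26054)/0.1885 = 4.28028/0.1885

t ≈ 22.7 days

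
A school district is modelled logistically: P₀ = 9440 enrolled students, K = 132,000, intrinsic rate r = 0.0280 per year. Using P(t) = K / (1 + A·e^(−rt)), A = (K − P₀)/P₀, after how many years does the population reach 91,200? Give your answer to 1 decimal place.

t ≈ 120.3 years

A = (132000 − 9440)/9440 = 12.98305
91200 = 132000/(1 + 12.98305·e^(−0.028t)) → 1 + 12.98305·e^(−0.028t) = 1.44737
e^(−0.028t) = 0.034458 → t = ln(29.02094)/0.028 = 3.36802/0.028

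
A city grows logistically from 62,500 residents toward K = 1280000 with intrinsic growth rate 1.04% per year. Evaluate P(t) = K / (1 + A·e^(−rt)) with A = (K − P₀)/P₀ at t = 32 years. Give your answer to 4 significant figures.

A = (1280000 − 62500)/62500 = 19.48
P(32) = 1280000 / (1 + 19.48·e^(−0.0104·32)) = 1280000 / (1 + 19.48·0.716914)
= 1280000 / 14.96548 ≈ 85530.19

≈ 85,530 residents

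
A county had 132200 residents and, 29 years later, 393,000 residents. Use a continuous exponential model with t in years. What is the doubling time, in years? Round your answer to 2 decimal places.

doubling time ≈ 18.45 years

r = ln(393000/132200) / 29 = ln(2.97277) / 29 ≈ 0.037569 per year
doubling time = ln 2 / |r| = 0.69315 / 0.037569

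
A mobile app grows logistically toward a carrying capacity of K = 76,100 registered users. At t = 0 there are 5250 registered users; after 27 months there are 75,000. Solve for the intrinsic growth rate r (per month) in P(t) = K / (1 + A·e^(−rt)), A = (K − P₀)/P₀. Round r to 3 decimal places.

r ≈ 0.253 per month

A = (76100 − 5250)/5250 = 13.49524
75000 = 76100/(1 + 13.49524·e^(−r·27)) → e^(−27r) = (1.01467 − 1)/13.49524 = 0.001087
r = −ln(0.001087)/27 = 6.82451/27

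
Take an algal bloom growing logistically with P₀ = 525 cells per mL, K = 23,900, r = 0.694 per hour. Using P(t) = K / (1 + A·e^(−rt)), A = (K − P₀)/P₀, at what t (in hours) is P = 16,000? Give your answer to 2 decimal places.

t ≈ 6.49 hours

A = (23900 − 525)/525 = 44.52381
16000 = 23900/(1 + 44.52381·e^(−0.694t)) → 1 + 44.52381·e^(−0.694t) = 1.49375
e^(−0.694t) = 0.01109 → t = ln(90.1748)/0.694 = 4.50175/0.694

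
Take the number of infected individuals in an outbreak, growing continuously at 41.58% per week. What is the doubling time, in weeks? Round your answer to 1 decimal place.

doubling time = ln(2) / |r| = 0.69315 / 0.4158

doubling time ≈ 1.7 weeks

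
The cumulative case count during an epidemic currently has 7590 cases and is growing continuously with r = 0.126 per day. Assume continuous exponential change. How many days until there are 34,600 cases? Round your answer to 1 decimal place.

34600 = 7590 · e^(0.126·t)
t = ln(34600/7590) / 0.126 = ln(4.55863) / 0.126 = 1.51702 / 0.126

t ≈ 12.0 days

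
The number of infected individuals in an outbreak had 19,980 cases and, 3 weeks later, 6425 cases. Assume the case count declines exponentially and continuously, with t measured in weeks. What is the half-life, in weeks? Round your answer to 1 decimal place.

half-life ≈ 1.8 weeks

r = ln(6425/19980) / 3 = ln(0.32157) / 3 ≈ -0.378178 per week
half-life = ln 2 / |r| = 0.69315 / 0.378178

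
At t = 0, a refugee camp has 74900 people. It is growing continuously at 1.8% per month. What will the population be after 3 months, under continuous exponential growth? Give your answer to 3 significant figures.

≈ 79,100 people

P(3) = 74900 · e^(0.018·3) = 74900 · e^(0.054)
= 74900 · 1.05548 ≈ 79055.8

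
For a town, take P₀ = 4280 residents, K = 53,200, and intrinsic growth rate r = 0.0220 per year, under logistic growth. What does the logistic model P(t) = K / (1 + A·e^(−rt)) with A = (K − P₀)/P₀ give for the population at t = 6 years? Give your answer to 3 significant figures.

A = (53200 − 4280)/4280 = 11.42991
P(6) = 53200 / (1 + 11.42991·e^(−0.022·6)) = 53200 / (1 + 11.42991·0.876341)
= 53200 / 11.0165 ≈ 4829.12

≈ 4,830 residents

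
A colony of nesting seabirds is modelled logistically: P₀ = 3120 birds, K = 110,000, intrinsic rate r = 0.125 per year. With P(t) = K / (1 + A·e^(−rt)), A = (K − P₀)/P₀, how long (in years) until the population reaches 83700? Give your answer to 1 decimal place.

t ≈ 37.5 years

A = (110000 − 3120)/3120 = 34.25641
83700 = 110000/(1 + 34.25641·e^(−0.125t)) → 1 + 34.25641·e^(−0.125t) = 1.31422
e^(−0.125t) = 0.009173 → t = ln(109.02135)/0.125 = 4.69154/0.125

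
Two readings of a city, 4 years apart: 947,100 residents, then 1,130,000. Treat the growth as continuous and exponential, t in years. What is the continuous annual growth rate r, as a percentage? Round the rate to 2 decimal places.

r ≈ 4.41% per year

1130000 = 947100 · e^(r·4)
e^(4r) = 1130000/947100 = 1.19312
r = ln(1.19312) / 4 = 0.17657 / 4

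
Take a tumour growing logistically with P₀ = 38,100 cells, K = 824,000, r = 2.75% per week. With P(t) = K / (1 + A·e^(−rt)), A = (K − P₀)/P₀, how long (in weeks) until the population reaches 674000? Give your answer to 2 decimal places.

t ≈ 164.70 weeks

A = (824000 − 38100)/38100 = 20.6273
674000 = 824000/(1 + 20.6273·e^(−0.0275t)) → 1 + 20.6273·e^(−0.0275t) = 1.22255
e^(−0.0275t) = 0.010789 → t = ln(92.68532)/0.0275 = 4.52921/0.0275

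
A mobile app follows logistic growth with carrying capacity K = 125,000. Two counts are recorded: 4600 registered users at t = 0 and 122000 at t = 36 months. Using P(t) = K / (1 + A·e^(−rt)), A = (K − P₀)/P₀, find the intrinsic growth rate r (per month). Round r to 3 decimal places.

A = (125000 − 4600)/4600 = 26.17391
122000 = 125000/(1 + 26.17391·e^(−r·36)) → e^(−36r) = (1.02459 − 1)/26.17391 = 0.000939
r = −ln(0.000939)/36 = 6.97017/36

r ≈ 0.194 per month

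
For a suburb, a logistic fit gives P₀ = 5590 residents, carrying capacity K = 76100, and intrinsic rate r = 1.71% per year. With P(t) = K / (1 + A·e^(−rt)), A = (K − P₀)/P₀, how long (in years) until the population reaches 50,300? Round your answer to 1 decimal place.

t ≈ 187.3 years

A = (76100 − 5590)/5590 = 12.6136
50300 = 76100/(1 + 12.6136·e^(−0.0171t)) → 1 + 12.6136·e^(−0.0171t) = 1.51292
e^(−0.0171t) = 0.040664 → t = ln(24.59162)/0.0171 = 3.20241/0.0171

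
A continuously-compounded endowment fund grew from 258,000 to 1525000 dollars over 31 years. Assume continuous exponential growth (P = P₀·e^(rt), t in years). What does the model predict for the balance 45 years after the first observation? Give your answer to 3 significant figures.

r = ln(1525000/258000) / 31 ≈ 0.057316 per year
P(45) = 258000 · e^(0.057316·45) = 258000 · 13.18674 ≈ 3402177.77

≈ 3,400,000 dollars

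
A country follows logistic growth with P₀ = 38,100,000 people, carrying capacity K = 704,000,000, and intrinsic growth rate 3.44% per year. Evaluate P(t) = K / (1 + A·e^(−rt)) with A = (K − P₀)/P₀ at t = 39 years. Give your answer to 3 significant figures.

≈ 126,000,000 people

A = (704000000 − 38100000)/38100000 = 17.47769
P(39) = 704000000 / (1 + 17.47769·e^(−0.0344·39)) = 704000000 / (1 + 17.47769·0.261427)
= 704000000 / 5.56914 ≈ 126410876.88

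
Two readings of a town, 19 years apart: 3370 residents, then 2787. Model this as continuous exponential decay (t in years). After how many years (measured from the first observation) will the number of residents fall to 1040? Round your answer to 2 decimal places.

r = ln(2787/3370) / 19 ≈ -0.009997 per year
t = ln(1040/3370) / r = -1.17569 / -0.009997 ≈ 117.602

t ≈ 117.60 years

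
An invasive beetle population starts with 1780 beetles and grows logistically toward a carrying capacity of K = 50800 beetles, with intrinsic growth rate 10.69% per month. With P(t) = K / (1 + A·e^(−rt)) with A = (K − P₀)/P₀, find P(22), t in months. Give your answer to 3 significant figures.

≈ 14,000 beetles

A = (50800 − 1780)/1780 = 27.53933
P(22) = 50800 / (1 + 27.53933·e^(−0.1069·22)) = 50800 / (1 + 27.53933·0.095198)
= 50800 / 3.62168 ≈ 14026.64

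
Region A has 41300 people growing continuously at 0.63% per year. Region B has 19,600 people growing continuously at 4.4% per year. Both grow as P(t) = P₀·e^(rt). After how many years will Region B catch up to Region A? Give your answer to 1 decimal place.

41300·e^(0.0063t) = 19600·e^(0.044t)
41300/19600 = e^((0.044 − 0.0063)t) → ln(2.10714) = 0.0377·t
t = 0.74533 / 0.0377

t ≈ 19.8 years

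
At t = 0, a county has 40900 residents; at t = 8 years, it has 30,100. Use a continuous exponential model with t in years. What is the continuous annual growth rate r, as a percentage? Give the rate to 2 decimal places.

r ≈ -3.83% per year

30100 = 40900 · e^(r·8)
e^(8r) = 30100/40900 = 0.73594
r = ln(0.73594) / 8 = -0.3066 / 8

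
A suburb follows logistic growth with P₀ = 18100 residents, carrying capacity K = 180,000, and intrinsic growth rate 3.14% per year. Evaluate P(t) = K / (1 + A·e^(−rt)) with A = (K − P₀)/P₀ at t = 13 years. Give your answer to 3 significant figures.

A = (180000 − 18100)/18100 = 8.94475
P(13) = 180000 / (1 + 8.94475·e^(−0.0314·13)) = 180000 / (1 + 8.94475·0.664846)
= 180000 / 6.94688 ≈ 25910.91

≈ 25,900 residents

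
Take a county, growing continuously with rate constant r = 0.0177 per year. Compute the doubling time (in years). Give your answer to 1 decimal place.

doubling time = ln(2) / |r| = 0.69315 / 0.0177

doubling time ≈ 39.2 years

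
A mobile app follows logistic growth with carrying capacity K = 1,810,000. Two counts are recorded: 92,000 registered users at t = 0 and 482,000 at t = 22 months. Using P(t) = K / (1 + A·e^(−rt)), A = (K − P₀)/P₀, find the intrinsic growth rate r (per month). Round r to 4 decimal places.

r ≈ 0.0870 per month

A = (1810000 − 92000)/92000 = 18.67391
482000 = 1810000/(1 + 18.67391·e^(−r·22)) → e^(−22r) = (3.75519 − 1)/18.67391 = 0.147542
r = −ln(0.147542)/22 = 1.91364/22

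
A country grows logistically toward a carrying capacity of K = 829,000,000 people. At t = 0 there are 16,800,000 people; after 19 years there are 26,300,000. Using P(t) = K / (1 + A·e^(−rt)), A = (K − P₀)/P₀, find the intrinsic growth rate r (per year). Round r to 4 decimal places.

A = (829000000 − 16800000)/16800000 = 48.34524
26300000 = 829000000/(1 + 48.34524·e^(−r·19)) → e^(−19r) = (31.52091 − 1)/48.34524 = 0.631312
r = −ln(0.631312)/19 = 0.45996/19

r ≈ 0.0242 per year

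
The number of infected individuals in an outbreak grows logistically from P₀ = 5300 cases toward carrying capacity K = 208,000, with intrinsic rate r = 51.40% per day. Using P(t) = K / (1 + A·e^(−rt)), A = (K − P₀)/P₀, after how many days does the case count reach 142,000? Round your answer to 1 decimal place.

A = (208000 − 5300)/5300 = 38.24528
142000 = 208000/(1 + 38.24528·e^(−0.514t)) → 1 + 38.24528·e^(−0.514t) = 1.46479
e^(−0.514t) = 0.012153 → t = ln(82.28531)/0.514 = 4.41019/0.514

t ≈ 8.6 days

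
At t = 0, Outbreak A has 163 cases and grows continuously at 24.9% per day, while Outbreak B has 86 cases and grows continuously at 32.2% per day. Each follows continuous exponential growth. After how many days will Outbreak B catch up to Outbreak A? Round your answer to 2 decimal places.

t ≈ 8.76 days

163·e^(0.249t) = 86·e^(0.322t)
163/86 = e^((0.322 − 0.249)t) → ln(1.89535) = 0.073·t
t = 0.6394 / 0.073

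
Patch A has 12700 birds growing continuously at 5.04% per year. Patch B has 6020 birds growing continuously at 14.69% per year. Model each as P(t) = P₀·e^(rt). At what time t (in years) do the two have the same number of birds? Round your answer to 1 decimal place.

12700·e^(0.0504t) = 6020·e^(0.1469t)
12700/6020 = e^((0.1469 − 0.0504)t) → ln(2.10963) = 0.0965·t
t = 0.74651 / 0.0965

t ≈ 7.7 years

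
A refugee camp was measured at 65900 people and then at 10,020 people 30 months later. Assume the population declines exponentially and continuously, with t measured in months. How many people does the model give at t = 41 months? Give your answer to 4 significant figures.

r = ln(10020/65900) / 30 ≈ -0.062785 per month
P(41) = 65900 · e^(-0.062785·41) = 65900 · 0.07622 ≈ 5022.59

≈ 5,023 people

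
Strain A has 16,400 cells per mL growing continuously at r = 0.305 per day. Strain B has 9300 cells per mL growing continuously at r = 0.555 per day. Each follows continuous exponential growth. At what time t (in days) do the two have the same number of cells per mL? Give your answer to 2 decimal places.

16400·e^(0.305t) = 9300·e^(0.555t)
16400/9300 = e^((0.555 − 0.305)t) → ln(1.76344) = 0.25·t
t = 0.56727 / 0.25

t ≈ 2.27 days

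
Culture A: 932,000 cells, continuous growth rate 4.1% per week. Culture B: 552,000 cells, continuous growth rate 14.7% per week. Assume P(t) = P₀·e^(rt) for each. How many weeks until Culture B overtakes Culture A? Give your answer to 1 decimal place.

t ≈ 4.9 weeks

932000·e^(0.041t) = 552000·e^(0.147t)
932000/552000 = e^((0.147 − 0.041)t) → ln(1.68841) = 0.106·t
t = 0.52378 / 0.106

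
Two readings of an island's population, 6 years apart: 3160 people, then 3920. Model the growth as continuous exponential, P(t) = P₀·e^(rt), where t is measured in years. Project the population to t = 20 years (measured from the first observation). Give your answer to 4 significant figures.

r = ln(3920/3160) / 6 ≈ 0.03592 per year
P(20) = 3160 · e^(0.03592·20) = 3160 · 2.05115 ≈ 6481.62

≈ 6,482 people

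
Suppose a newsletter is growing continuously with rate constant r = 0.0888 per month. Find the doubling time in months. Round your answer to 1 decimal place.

doubling time ≈ 7.8 months

doubling time = ln(2) / |r| = 0.69315 / 0.0888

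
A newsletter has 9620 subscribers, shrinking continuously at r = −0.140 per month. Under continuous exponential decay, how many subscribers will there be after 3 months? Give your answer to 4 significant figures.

≈ 6,321 subscribers

P(3) = 9620 · e^(-0.14·3) = 9620 · e^(-0.42)
= 9620 · 0.65705 ≈ 6320.79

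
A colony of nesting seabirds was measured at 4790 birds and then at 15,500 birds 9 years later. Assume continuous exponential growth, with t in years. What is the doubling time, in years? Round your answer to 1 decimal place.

r = ln(15500/4790) / 9 = ln(3.23591) / 9 ≈ 0.130479 per year
doubling time = ln 2 / |r| = 0.69315 / 0.130479

doubling time ≈ 5.3 years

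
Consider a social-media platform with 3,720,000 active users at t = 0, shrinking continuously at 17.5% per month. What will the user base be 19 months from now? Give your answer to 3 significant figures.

P(19) = 3720000 · e^(-0.175·19) = 3720000 · e^(-3.325)
= 3720000 · 0.03597 ≈ 133817.77

≈ 134,000 active users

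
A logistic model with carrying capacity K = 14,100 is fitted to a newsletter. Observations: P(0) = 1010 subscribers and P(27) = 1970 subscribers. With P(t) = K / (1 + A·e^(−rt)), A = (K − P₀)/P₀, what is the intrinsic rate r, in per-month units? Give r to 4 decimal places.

r ≈ 0.0276 per month

A = (14100 − 1010)/1010 = 12.9604
1970 = 14100/(1 + 12.9604·e^(−r·27)) → e^(−27r) = (7.15736 − 1)/12.9604 = 0.47509
r = −ln(0.47509)/27 = 0.74425/27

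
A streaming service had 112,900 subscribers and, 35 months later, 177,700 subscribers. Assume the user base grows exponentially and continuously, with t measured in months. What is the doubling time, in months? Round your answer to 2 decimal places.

r = ln(177700/112900) / 35 = ln(1.57396) / 35 ≈ 0.01296 per month
doubling time = ln 2 / |r| = 0.69315 / 0.01296

doubling time ≈ 53.48 months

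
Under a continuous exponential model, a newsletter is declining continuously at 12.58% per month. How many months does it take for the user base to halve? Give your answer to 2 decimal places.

half-life = ln(2) / |r| = 0.69315 / 0.1258

half-life ≈ 5.51 months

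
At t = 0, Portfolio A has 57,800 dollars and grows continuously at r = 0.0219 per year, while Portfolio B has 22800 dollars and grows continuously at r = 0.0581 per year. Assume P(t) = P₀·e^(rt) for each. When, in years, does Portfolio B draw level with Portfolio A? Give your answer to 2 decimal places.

57800·e^(0.0219t) = 22800·e^(0.0581t)
57800/22800 = e^((0.0581 − 0.0219)t) → ln(2.53509) = 0.0362·t
t = 0.93023 / 0.0362

t ≈ 25.70 years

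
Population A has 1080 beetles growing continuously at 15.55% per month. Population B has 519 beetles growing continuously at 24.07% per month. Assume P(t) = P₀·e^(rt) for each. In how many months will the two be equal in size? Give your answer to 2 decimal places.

1080·e^(0.1555t) = 519·e^(0.2407t)
1080/519 = e^((0.2407 − 0.1555)t) → ln(2.08092) = 0.0852·t
t = 0.73281 / 0.0852

t ≈ 8.60 months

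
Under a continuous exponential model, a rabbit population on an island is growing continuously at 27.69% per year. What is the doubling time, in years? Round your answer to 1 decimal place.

doubling time = ln(2) / |r| = 0.69315 / 0.2769

doubling time ≈ 2.5 years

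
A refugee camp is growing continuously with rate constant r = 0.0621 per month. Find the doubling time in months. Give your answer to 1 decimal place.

doubling time ≈ 11.2 months

doubling time = ln(2) / |r| = 0.69315 / 0.0621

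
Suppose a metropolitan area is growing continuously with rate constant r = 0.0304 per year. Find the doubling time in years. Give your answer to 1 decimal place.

doubling time ≈ 22.8 years

doubling time = ln(2) / |r| = 0.69315 / 0.0304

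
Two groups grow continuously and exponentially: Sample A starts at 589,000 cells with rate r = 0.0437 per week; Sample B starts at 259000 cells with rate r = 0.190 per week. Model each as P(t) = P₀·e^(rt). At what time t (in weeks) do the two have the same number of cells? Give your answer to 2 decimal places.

t ≈ 5.62 weeks

589000·e^(0.0437t) = 259000·e^(0.19t)
589000/259000 = e^((0.19 − 0.0437)t) → ln(2.27413) = 0.1463·t
t = 0.8216 / 0.1463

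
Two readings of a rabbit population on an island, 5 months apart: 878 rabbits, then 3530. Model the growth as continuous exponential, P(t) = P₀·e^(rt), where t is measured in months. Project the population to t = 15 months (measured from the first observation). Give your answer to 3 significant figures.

≈ 57,100 rabbits

r = ln(3530/878) / 5 ≈ 0.278281 per month
P(15) = 878 · e^(0.278281·15) = 878 · 64.98911 ≈ 57060.44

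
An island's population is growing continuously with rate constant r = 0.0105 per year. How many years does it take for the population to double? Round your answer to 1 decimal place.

doubling time = ln(2) / |r| = 0.69315 / 0.0105

doubling time ≈ 66.0 years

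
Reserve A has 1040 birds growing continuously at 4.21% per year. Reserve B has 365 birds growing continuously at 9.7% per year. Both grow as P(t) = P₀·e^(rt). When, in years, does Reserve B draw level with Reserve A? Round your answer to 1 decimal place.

t ≈ 19.1 years

1040·e^(0.0421t) = 365·e^(0.097t)
1040/365 = e^((0.097 − 0.0421)t) → ln(2.84932) = 0.0549·t
t = 1.04708 / 0.0549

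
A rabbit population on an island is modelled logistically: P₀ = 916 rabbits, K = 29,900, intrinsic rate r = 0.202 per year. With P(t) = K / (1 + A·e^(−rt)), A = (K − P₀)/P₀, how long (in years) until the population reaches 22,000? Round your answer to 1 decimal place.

A = (29900 − 916)/916 = 31.64192
22000 = 29900/(1 + 31.64192·e^(−0.202t)) → 1 + 31.64192·e^(−0.202t) = 1.35909
e^(−0.202t) = 0.011349 → t = ln(88.11674)/0.202 = 4.47866/0.202

t ≈ 22.2 years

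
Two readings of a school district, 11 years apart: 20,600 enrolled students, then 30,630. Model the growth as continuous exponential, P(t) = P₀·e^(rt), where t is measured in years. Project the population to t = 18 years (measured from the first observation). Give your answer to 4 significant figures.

r = ln(30630/20600) / 11 ≈ 0.036063 per year
P(18) = 20600 · e^(0.036063·18) = 20600 · 1.91387 ≈ 39425.72

≈ 39,430 enrolled students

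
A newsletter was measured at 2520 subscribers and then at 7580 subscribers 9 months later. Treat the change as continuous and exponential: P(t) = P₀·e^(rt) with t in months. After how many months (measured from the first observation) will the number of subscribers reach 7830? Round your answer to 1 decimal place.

t ≈ 9.3 months

r = ln(7580/2520) / 9 ≈ 0.122362 per month
t = ln(7830/2520) / r = 1.1337 / 0.122362 ≈ 9.265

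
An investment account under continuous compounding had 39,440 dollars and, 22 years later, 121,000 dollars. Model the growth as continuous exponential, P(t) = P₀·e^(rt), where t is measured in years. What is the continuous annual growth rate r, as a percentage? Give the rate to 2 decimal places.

121000 = 39440 · e^(r·22)
e^(22r) = 121000/39440 = 3.06795
r = ln(3.06795) / 22 = 1.12101 / 22

r ≈ 5.10% per year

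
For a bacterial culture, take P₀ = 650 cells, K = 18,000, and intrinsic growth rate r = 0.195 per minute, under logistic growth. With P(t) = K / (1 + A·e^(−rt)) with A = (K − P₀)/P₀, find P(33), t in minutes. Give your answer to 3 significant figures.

A = (18000 − 650)/650 = 26.69231
P(33) = 18000 / (1 + 26.69231·e^(−0.195·33)) = 18000 / (1 + 26.69231·0.001604)
= 18000 / 1.04283 ≈ 17260.8

≈ 17,300 cells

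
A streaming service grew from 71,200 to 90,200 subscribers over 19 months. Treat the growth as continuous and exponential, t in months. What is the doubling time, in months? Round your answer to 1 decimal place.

doubling time ≈ 55.7 months

r = ln(90200/71200) / 19 = ln(1.26685) / 19 ≈ 0.012449 per month
doubling time = ln 2 / |r| = 0.69315 / 0.012449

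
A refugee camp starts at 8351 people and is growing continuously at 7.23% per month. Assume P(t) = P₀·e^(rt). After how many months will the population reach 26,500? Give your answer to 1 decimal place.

t ≈ 16.0 months

26500 = 8351 · e^(0.0723·t)
t = ln(26500/8351) / 0.0723 = ln(3.17327) / 0.0723 = 1.15476 / 0.0723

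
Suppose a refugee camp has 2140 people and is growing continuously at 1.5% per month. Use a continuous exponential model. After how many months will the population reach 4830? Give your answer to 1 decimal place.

t ≈ 54.3 months

4830 = 2140 · e^(0.015·t)
t = ln(4830/2140) / 0.015 = ln(2.25701) / 0.015 = 0.81404 / 0.015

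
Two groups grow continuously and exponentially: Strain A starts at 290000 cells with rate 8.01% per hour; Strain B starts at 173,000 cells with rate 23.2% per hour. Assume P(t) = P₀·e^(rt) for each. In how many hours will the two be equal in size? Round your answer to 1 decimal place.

290000·e^(0.0801t) = 173000·e^(0.232t)
290000/173000 = e^((0.232 − 0.0801)t) → ln(1.6763) = 0.1519·t
t = 0.51659 / 0.1519

t ≈ 3.4 hours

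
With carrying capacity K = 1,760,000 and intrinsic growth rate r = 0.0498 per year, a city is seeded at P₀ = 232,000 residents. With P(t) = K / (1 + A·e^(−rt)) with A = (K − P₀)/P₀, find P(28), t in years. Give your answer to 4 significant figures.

A = (1760000 − 232000)/232000 = 6.58621
P(28) = 1760000 / (1 + 6.58621·e^(−0.0498·28)) = 1760000 / (1 + 6.58621·0.247982)
= 1760000 / 2.63326 ≈ 668373.22

≈ 668,400 residents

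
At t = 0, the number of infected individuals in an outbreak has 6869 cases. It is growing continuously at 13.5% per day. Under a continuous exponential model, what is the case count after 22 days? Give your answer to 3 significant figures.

P(22) = 6869 · e^(0.135·22) = 6869 · e^(2.97)
= 6869 · 19.49192 ≈ 133890

≈ 134,000 cases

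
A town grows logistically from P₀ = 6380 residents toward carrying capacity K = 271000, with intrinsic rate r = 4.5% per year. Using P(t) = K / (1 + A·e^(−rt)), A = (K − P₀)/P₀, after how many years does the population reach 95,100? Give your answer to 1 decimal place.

t ≈ 69.1 years

A = (271000 − 6380)/6380 = 41.47649
95100 = 271000/(1 + 41.47649·e^(−0.045t)) → 1 + 41.47649·e^(−0.045t) = 2.84963
e^(−0.045t) = 0.044595 → t = ln(22.42418)/0.045 = 3.11014/0.045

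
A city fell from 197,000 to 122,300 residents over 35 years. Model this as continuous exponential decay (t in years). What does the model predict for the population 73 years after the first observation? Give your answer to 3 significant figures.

≈ 72,900 residents

r = ln(122300/197000) / 35 ≈ -0.013621 per year
P(73) = 197000 · e^(-0.013621·73) = 197000 · 0.36998 ≈ 72885.38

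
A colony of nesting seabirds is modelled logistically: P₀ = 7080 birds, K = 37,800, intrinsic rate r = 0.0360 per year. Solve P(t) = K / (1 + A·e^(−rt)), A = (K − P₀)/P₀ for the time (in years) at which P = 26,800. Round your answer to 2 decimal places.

A = (37800 − 7080)/7080 = 4.33898
26800 = 37800/(1 + 4.33898·e^(−0.036t)) → 1 + 4.33898·e^(−0.036t) = 1.41045
e^(−0.036t) = 0.094595 → t = ln(10.57134)/0.036 = 2.35815/0.036

t ≈ 65.50 years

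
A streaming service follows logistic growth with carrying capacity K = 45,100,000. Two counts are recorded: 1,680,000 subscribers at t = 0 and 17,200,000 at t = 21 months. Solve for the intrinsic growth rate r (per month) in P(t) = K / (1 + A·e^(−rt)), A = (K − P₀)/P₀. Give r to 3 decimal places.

A = (45100000 − 1680000)/1680000 = 25.84524
17200000 = 45100000/(1 + 25.84524·e^(−r·21)) → e^(−21r) = (2.62209 − 1)/25.84524 = 0.062762
r = −ln(0.062762)/21 = 2.76841/21

r ≈ 0.132 per month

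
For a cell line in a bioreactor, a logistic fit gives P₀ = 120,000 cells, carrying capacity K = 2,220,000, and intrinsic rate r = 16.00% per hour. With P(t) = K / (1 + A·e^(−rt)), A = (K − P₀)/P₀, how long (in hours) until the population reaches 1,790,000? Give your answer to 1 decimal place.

t ≈ 26.8 hours

A = (2220000 − 120000)/120000 = 17.5
1790000 = 2220000/(1 + 17.5·e^(−0.16t)) → 1 + 17.5·e^(−0.16t) = 1.24022
e^(−0.16t) = 0.013727 → t = ln(72.84884)/0.16 = 4.28839/0.16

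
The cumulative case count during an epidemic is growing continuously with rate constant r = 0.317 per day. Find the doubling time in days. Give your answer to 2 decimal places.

doubling time ≈ 2.19 days

doubling time = ln(2) / |r| = 0.69315 / 0.317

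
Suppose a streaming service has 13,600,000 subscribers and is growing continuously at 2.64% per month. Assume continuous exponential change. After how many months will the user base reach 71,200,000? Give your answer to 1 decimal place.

71200000 = 13600000 · e^(0.0264·t)
t = ln(71200000/13600000) / 0.0264 = ln(5.23529) / 0.0264 = 1.65542 / 0.0264

t ≈ 62.7 months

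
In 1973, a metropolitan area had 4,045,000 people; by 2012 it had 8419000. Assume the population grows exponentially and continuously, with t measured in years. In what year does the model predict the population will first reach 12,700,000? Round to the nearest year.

year 2034

r = ln(8419000/4045000) / 39 = 0.73301/39 ≈ 0.018795 per year
t = ln(12700000/4045000) / r = 1.14412/0.018795 ≈ 60.87 years after 1973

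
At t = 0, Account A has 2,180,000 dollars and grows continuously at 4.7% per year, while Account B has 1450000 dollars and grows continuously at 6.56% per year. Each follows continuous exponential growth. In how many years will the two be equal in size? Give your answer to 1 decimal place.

t ≈ 21.9 years

2180000·e^(0.047t) = 1450000·e^(0.0656t)
2180000/1450000 = e^((0.0656 − 0.047)t) → ln(1.50345) = 0.0186·t
t = 0.40776 / 0.0186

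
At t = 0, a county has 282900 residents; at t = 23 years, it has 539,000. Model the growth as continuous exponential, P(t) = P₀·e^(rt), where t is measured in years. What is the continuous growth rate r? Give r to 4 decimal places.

r ≈ 0.0280 per year

539000 = 282900 · e^(r·23)
e^(23r) = 539000/282900 = 1.90527
r = ln(1.90527) / 23 = 0.64462 / 23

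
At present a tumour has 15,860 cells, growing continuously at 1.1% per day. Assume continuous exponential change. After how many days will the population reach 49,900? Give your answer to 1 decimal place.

49900 = 15860 · e^(0.011·t)
t = ln(49900/15860) / 0.011 = ln(3.14628) / 0.011 = 1.14622 / 0.011

t ≈ 104.2 days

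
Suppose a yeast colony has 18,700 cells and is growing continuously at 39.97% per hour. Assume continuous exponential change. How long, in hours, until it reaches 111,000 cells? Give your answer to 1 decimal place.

111000 = 18700 · e^(0.3997·t)
t = ln(111000/18700) / 0.3997 = ln(5.93583) / 0.3997 = 1.78101 / 0.3997

t ≈ 4.5 hours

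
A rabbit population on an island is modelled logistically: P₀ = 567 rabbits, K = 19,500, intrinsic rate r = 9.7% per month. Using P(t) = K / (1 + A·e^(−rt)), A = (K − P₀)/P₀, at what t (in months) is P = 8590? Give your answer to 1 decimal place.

t ≈ 33.7 months

A = (19500 − 567)/567 = 33.39153
8590 = 19500/(1 + 33.39153·e^(−0.097t)) → 1 + 33.39153·e^(−0.097t) = 2.27008
e^(−0.097t) = 0.038036 → t = ln(26.29086)/0.097 = 3.26922/0.097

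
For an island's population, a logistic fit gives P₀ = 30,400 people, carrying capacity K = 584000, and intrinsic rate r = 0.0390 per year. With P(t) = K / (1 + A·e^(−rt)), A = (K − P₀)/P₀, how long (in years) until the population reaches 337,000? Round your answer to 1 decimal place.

t ≈ 82.4 years

A = (584000 − 30400)/30400 = 18.21053
337000 = 584000/(1 + 18.21053·e^(−0.039t)) → 1 + 18.21053·e^(−0.039t) = 1.73294
e^(−0.039t) = 0.040248 → t = ln(24.84594)/0.039 = 3.21269/0.039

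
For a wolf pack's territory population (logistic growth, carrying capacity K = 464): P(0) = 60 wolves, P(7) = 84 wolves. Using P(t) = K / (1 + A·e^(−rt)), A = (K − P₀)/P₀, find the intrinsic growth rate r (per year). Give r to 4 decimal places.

A = (464 − 60)/60 = 6.73333
84 = 464/(1 + 6.73333·e^(−r·7)) → e^(−7r) = (5.52381 − 1)/6.73333 = 0.671853
r = −ln(0.671853)/7 = 0.39772/7

r ≈ 0.0568 per year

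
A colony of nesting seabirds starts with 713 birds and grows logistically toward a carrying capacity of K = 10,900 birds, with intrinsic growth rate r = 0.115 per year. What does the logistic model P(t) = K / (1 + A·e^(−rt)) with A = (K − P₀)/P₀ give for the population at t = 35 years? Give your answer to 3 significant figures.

≈ 8,680 birds

A = (10900 − 713)/713 = 14.28752
P(35) = 10900 / (1 + 14.28752·e^(−0.115·35)) = 10900 / (1 + 14.28752·0.017863)
= 10900 / 1.25522 ≈ 8683.71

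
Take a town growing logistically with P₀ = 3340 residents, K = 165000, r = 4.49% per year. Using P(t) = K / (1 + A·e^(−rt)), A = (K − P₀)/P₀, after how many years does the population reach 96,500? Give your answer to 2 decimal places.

t ≈ 94.04 years

A = (165000 − 3340)/3340 = 48.4012
96500 = 165000/(1 + 48.4012·e^(−0.0449t)) → 1 + 48.4012·e^(−0.0449t) = 1.70984
e^(−0.0449t) = 0.014666 → t = ln(68.18563)/0.0449 = 4.22223/0.0449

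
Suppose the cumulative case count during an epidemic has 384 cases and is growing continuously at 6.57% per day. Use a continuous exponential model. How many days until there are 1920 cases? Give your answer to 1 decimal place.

t ≈ 24.5 days

1920 = 384 · e^(0.0657·t)
t = ln(1920/384) / 0.0657 = ln(5) / 0.0657 = 1.60944 / 0.0657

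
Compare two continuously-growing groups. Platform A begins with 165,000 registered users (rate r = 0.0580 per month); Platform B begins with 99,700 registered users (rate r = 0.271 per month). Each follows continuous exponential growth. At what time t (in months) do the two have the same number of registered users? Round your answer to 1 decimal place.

t ≈ 2.4 months

165000·e^(0.058t) = 99700·e^(0.271t)
165000/99700 = e^((0.271 − 0.058)t) → ln(1.65496) = 0.213·t
t = 0.50378 / 0.213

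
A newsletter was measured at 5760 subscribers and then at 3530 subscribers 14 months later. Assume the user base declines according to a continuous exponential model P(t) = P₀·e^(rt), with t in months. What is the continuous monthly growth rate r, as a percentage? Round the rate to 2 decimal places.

3530 = 5760 · e^(r·14)
e^(14r) = 3530/5760 = 0.61285
r = ln(0.61285) / 14 = -0.48964 / 14

r ≈ -3.50% per month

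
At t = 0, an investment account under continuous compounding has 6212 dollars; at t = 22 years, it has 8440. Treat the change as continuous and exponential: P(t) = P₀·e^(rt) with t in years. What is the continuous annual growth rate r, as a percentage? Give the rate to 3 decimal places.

r ≈ 1.393% per year

8440 = 6212 · e^(r·22)
e^(22r) = 8440/6212 = 1.35866
r = ln(1.35866) / 22 = 0.3065 / 22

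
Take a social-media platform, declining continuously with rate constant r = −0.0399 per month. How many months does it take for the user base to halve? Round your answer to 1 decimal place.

half-life = ln(2) / |r| = 0.69315 / 0.0399

half-life ≈ 17.4 months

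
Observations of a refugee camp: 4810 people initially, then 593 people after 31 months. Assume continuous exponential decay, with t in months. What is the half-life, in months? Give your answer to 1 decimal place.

half-life ≈ 10.3 months

r = ln(593/4810) / 31 = ln(0.12328) / 31 ≈ -0.067524 per month
half-life = ln 2 / |r| = 0.69315 / 0.067524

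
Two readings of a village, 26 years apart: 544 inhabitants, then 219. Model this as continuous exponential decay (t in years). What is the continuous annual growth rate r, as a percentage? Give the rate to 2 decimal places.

219 = 544 · e^(r·26)
e^(26r) = 219/544 = 0.40257
r = ln(0.40257) / 26 = -0.90988 / 26

r ≈ -3.50% per year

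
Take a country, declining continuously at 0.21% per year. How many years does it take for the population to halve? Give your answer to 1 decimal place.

half-life = ln(2) / |r| = 0.69315 / 0.0021

half-life ≈ 330.1 years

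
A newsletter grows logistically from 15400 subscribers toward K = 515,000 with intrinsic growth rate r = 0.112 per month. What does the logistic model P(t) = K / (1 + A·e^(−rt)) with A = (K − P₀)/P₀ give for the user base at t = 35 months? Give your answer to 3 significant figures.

≈ 313,000 subscribers

A = (515000 − 15400)/15400 = 32.44156
P(35) = 515000 / (1 + 32.44156·e^(−0.112·35)) = 515000 / (1 + 32.44156·0.019841)
= 515000 / 1.64368 ≈ 313322.08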